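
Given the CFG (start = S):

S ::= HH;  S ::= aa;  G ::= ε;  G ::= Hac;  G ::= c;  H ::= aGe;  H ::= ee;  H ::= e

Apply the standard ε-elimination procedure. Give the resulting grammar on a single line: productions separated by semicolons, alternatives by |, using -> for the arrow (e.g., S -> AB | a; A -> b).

S -> HH | aa; G -> c | Hac; H -> e | ae | ee | aGe

Nullable set: {G}.
Drop G -> ε.
H -> aGe: G nullable, giving aGe | ae.
Unchanged (no nullable symbols): S -> HH; S -> aa; G -> Hac; G -> c; H -> e; H -> ee.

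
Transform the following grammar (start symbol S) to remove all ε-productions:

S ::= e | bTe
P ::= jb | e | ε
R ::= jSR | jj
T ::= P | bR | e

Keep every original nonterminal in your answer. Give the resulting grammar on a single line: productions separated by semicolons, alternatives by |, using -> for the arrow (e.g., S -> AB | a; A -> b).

Nullable set: {P, T}.
S -> bTe: T nullable, giving bTe | be.
Drop P -> ε.
T -> P: P nullable, giving P.
Unchanged (no nullable symbols): S -> e; P -> e; P -> jb; R -> jSR; R -> jj; T -> bR; T -> e.

S -> e | be | bTe; P -> e | jb; R -> jj | jSR; T -> P | e | bR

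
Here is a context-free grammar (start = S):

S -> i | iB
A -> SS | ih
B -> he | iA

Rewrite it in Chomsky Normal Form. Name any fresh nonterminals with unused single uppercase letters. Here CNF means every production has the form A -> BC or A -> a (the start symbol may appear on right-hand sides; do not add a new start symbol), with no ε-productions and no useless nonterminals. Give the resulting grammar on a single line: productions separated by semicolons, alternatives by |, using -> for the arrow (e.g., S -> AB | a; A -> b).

S -> i | CB; A -> CD | SS; B -> CA | DE; C -> i; D -> h; E -> e

No ε-productions.
No unit productions to eliminate.
TERM: introduce E -> e, D -> h, C -> i and substitute in every rule of length ≥2.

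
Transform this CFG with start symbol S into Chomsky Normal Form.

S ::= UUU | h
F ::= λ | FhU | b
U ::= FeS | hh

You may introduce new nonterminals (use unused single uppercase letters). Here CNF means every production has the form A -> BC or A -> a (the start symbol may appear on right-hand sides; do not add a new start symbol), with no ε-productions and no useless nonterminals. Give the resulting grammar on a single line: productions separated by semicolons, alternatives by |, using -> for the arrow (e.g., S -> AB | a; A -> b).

Nullable: {F}; after ε-elimination: S -> h | UUU; F -> b | hU | FhU; U -> eS | hh | FeS.
No unit productions to eliminate.
TERM: introduce B -> e, A -> h and substitute in every rule of length ≥2.
BIN: F -> FAU becomes F -> FC, C -> AU; S -> UUU becomes S -> UD, D -> UU; U -> FBS becomes U -> FE, E -> BS.

S -> h | UD; A -> h; B -> e; C -> AU; D -> UU; E -> BS; F -> b | AU | FC; U -> AA | BS | FE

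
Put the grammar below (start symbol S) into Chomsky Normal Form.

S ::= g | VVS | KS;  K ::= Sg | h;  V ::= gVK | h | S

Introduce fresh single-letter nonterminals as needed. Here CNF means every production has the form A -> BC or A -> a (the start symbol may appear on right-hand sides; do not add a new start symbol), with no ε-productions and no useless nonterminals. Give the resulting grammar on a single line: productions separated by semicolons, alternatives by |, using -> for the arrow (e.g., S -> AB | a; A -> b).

No ε-productions.
After unit-elimination: S -> g | KS | VVS; K -> h | Sg; V -> g | h | KS | VVS | gVK.
TERM: introduce A -> g and substitute in every rule of length ≥2.
BIN: S -> VVS becomes S -> VB, B -> VS; V -> AVK becomes V -> AC, C -> VK; V -> VVS becomes V -> VD, D -> VS.

S -> g | KS | VB; A -> g; B -> VS; C -> VK; D -> VS; K -> h | SA; V -> g | h | AC | KS | VD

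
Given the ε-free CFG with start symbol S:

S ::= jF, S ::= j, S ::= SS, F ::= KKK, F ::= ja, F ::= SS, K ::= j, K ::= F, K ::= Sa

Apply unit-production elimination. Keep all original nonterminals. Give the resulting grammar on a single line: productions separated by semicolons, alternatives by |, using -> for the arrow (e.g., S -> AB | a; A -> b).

Unit productions: K->F.
Unit pairs (A ⇒* B via units): (K,F).
S: inherits non-unit rules of {S} → SS | j | jF.
F: inherits non-unit rules of {F} → KKK | SS | ja.
K: inherits non-unit rules of {F, K} → KKK | SS | Sa | j | ja.

S -> j | SS | jF; F -> SS | ja | KKK; K -> j | SS | Sa | ja | KKK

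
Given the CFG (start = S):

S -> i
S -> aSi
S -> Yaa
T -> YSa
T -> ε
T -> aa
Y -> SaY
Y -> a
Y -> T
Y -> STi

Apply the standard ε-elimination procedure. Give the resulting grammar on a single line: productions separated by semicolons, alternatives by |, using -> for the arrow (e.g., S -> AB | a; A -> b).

S -> i | aa | Yaa | aSi; T -> Sa | aa | YSa; Y -> T | a | Sa | Si | STi | SaY

Nullable set: {T, Y}.
S -> Yaa: Y nullable, giving Yaa | aa.
Drop T -> ε.
T -> YSa: Y nullable, giving Sa | YSa.
Y -> STi: T nullable, giving STi | Si.
Y -> SaY: Y nullable, giving Sa | SaY.
Y -> T: T nullable, giving T.
Unchanged (no nullable symbols): S -> aSi; S -> i; T -> aa; Y -> a.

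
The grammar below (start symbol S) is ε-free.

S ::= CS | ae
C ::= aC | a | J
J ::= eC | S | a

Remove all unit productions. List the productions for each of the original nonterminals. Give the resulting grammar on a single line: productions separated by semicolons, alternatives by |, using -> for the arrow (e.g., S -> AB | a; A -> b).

Unit productions: C->J, J->S.
Unit pairs (A ⇒* B via units): (C,J), (C,S), (J,S).
S: inherits non-unit rules of {S} → CS | ae.
C: inherits non-unit rules of {C, J, S} → CS | a | aC | ae | eC.
J: inherits non-unit rules of {J, S} → CS | a | ae | eC.

S -> CS | ae; C -> a | CS | aC | ae | eC; J -> a | CS | ae | eC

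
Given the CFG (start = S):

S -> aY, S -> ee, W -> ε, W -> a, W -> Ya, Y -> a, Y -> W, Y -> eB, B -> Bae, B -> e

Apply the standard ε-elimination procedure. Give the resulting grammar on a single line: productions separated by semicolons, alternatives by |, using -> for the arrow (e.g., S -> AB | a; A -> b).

S -> a | aY | ee; B -> e | Bae; W -> a | Ya; Y -> W | a | eB

Nullable set: {W, Y}.
S -> aY: Y nullable, giving a | aY.
Drop W -> ε.
W -> Ya: Y nullable, giving Ya | a.
Y -> W: W nullable, giving W.
Unchanged (no nullable symbols): S -> ee; B -> Bae; B -> e; W -> a; Y -> a; Y -> eB.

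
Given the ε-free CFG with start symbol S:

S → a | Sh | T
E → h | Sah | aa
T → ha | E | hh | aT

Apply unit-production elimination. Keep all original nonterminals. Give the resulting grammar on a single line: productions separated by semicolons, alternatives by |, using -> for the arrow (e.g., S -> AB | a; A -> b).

Unit productions: S->T, T->E.
Unit pairs (A ⇒* B via units): (S,E), (S,T), (T,E).
S: inherits non-unit rules of {E, S, T} → Sah | Sh | a | aT | aa | h | ha | hh.
E: inherits non-unit rules of {E} → Sah | aa | h.
T: inherits non-unit rules of {E, T} → Sah | aT | aa | h | ha | hh.

S -> a | h | Sh | aT | aa | ha | hh | Sah; E -> h | aa | Sah; T -> h | aT | aa | ha | hh | Sah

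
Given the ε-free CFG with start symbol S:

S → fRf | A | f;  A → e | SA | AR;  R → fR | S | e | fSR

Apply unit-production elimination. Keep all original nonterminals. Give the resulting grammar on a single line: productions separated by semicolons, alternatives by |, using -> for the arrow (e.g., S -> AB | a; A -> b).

S -> e | f | AR | SA | fRf; A -> e | AR | SA; R -> e | f | AR | SA | fR | fRf | fSR

Unit productions: R->S, S->A.
Unit pairs (A ⇒* B via units): (R,A), (R,S), (S,A).
S: inherits non-unit rules of {A, S} → AR | SA | e | f | fRf.
A: inherits non-unit rules of {A} → AR | SA | e.
R: inherits non-unit rules of {A, R, S} → AR | SA | e | f | fR | fRf | fSR.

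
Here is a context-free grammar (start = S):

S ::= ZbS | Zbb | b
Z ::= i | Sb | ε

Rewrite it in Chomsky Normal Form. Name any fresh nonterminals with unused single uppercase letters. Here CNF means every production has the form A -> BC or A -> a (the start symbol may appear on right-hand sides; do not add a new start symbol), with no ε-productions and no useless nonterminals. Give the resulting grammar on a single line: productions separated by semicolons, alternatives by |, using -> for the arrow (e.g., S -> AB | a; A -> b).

Nullable: {Z}; after ε-elimination: S -> b | bS | bb | ZbS | Zbb; Z -> i | Sb.
No unit productions to eliminate.
TERM: introduce A -> b and substitute in every rule of length ≥2.
BIN: S -> ZAA becomes S -> ZB, B -> AA; S -> ZAS becomes S -> ZC, C -> AS.

S -> b | AA | AS | ZB | ZC; A -> b; B -> AA; C -> AS; Z -> i | SA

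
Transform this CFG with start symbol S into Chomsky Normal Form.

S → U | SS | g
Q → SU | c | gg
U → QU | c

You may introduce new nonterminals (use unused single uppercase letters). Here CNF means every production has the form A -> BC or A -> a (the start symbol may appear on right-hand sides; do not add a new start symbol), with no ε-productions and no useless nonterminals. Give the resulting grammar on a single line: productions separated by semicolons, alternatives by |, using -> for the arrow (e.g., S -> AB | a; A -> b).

No ε-productions.
After unit-elimination: S -> c | g | QU | SS; Q -> c | SU | gg; U -> c | QU.
TERM: introduce A -> g and substitute in every rule of length ≥2.

S -> c | g | QU | SS; A -> g; Q -> c | AA | SU; U -> c | QU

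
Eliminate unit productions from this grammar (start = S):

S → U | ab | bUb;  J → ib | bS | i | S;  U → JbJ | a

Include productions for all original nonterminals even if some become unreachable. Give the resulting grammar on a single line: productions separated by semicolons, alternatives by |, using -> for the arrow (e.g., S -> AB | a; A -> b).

S -> a | ab | JbJ | bUb; J -> a | i | ab | bS | ib | JbJ | bUb; U -> a | JbJ

Unit productions: J->S, S->U.
Unit pairs (A ⇒* B via units): (J,S), (J,U), (S,U).
S: inherits non-unit rules of {S, U} → JbJ | a | ab | bUb.
J: inherits non-unit rules of {J, S, U} → JbJ | a | ab | bS | bUb | i | ib.
U: inherits non-unit rules of {U} → JbJ | a.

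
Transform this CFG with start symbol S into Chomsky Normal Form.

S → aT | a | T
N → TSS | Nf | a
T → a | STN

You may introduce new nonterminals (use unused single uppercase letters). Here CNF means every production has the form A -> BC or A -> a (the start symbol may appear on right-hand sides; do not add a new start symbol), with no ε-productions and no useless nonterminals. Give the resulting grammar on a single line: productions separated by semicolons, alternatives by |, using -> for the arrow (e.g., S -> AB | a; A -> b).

No ε-productions.
After unit-elimination: S -> a | aT | STN; N -> a | Nf | TSS; T -> a | STN.
TERM: introduce B -> a, A -> f and substitute in every rule of length ≥2.
BIN: N -> TSS becomes N -> TC, C -> SS; S -> STN becomes S -> SD, D -> TN; T -> STN becomes T -> SE, E -> TN.

S -> a | BT | SD; A -> f; B -> a; C -> SS; D -> TN; E -> TN; N -> a | NA | TC; T -> a | SE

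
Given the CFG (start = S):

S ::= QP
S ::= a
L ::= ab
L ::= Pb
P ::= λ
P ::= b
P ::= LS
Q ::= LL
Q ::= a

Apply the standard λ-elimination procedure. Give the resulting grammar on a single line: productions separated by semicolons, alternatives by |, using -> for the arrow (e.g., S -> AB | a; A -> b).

Nullable set: {P}.
S -> QP: P nullable, giving Q | QP.
L -> Pb: P nullable, giving Pb | b.
Drop P -> λ.
Unchanged (no nullable symbols): S -> a; L -> ab; P -> LS; P -> b; Q -> LL; Q -> a.

S -> Q | a | QP; L -> b | Pb | ab; P -> b | LS; Q -> a | LL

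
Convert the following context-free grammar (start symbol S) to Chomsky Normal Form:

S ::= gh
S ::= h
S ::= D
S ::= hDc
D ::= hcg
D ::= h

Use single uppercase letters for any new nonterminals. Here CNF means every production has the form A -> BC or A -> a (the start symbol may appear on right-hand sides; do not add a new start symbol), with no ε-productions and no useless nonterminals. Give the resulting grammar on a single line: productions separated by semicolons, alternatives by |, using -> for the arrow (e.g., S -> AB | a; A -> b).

No ε-productions.
After unit-elimination: S -> h | gh | hDc | hcg; D -> h | hcg.
TERM: introduce B -> c, C -> g, A -> h and substitute in every rule of length ≥2.
BIN: D -> ABC becomes D -> AE, E -> BC; S -> ABC becomes S -> AF, F -> BC; S -> ADB becomes S -> AG, G -> DB.

S -> h | AF | AG | CA; A -> h; B -> c; C -> g; D -> h | AE; E -> BC; F -> BC; G -> DB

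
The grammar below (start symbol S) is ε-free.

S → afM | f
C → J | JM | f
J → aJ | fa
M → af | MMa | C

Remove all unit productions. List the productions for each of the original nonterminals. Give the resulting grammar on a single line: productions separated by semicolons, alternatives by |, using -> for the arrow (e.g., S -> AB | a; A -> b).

S -> f | afM; C -> f | JM | aJ | fa; J -> aJ | fa; M -> f | JM | aJ | af | fa | MMa

Unit productions: C->J, M->C.
Unit pairs (A ⇒* B via units): (C,J), (M,C), (M,J).
S: inherits non-unit rules of {S} → afM | f.
C: inherits non-unit rules of {C, J} → JM | aJ | f | fa.
J: inherits non-unit rules of {J} → aJ | fa.
M: inherits non-unit rules of {C, J, M} → JM | MMa | aJ | af | f | fa.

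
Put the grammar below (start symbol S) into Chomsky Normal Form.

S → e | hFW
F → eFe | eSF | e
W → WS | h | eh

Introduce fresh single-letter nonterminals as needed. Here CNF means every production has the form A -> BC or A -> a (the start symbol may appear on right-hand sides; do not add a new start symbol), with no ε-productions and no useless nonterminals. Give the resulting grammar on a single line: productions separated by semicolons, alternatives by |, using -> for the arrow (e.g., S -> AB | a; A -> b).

No ε-productions.
No unit productions to eliminate.
TERM: introduce A -> e, B -> h and substitute in every rule of length ≥2.
BIN: F -> AFA becomes F -> AC, C -> FA; F -> ASF becomes F -> AD, D -> SF; S -> BFW becomes S -> BE, E -> FW.

S -> e | BE; A -> e; B -> h; C -> FA; D -> SF; E -> FW; F -> e | AC | AD; W -> h | AB | WS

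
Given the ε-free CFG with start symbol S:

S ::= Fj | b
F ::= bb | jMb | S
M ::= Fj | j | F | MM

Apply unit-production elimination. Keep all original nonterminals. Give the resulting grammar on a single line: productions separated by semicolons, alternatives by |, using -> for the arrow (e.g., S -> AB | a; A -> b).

Unit productions: F->S, M->F.
Unit pairs (A ⇒* B via units): (F,S), (M,F), (M,S).
S: inherits non-unit rules of {S} → Fj | b.
F: inherits non-unit rules of {F, S} → Fj | b | bb | jMb.
M: inherits non-unit rules of {F, M, S} → Fj | MM | b | bb | j | jMb.

S -> b | Fj; F -> b | Fj | bb | jMb; M -> b | j | Fj | MM | bb | jMb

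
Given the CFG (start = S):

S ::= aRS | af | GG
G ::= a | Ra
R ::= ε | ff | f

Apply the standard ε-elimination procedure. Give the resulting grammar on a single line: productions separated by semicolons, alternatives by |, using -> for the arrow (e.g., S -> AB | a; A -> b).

S -> GG | aS | af | aRS; G -> a | Ra; R -> f | ff

Nullable set: {R}.
S -> aRS: R nullable, giving aRS | aS.
G -> Ra: R nullable, giving Ra | a.
Drop R -> ε.
Unchanged (no nullable symbols): S -> GG; S -> af; G -> a; R -> f; R -> ff.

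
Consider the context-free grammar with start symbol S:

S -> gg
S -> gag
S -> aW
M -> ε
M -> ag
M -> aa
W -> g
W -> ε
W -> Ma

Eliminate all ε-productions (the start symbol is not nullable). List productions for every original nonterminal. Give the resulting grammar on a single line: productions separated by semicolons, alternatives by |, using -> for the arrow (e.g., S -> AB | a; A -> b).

S -> a | aW | gg | gag; M -> aa | ag; W -> a | g | Ma

Nullable set: {M, W}.
S -> aW: W nullable, giving a | aW.
Drop M -> ε.
Drop W -> ε.
W -> Ma: M nullable, giving Ma | a.
Unchanged (no nullable symbols): S -> gag; S -> gg; M -> aa; M -> ag; W -> g.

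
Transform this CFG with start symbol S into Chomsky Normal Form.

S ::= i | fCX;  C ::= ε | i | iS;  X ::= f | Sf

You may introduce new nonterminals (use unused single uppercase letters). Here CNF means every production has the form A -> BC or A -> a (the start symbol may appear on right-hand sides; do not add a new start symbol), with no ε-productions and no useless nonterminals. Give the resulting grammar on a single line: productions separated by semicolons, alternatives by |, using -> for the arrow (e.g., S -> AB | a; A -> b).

Nullable: {C}; after ε-elimination: S -> i | fX | fCX; C -> i | iS; X -> f | Sf.
No unit productions to eliminate.
TERM: introduce B -> f, A -> i and substitute in every rule of length ≥2.
BIN: S -> BCX becomes S -> BD, D -> CX.

S -> i | BD | BX; A -> i; B -> f; C -> i | AS; D -> CX; X -> f | SB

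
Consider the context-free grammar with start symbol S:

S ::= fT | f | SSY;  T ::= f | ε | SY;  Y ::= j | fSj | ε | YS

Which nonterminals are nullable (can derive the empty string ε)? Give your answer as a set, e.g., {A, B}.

Directly nullable (have an ε-rule): {T, Y}.
Not nullable: S — each has a terminal in every rule's right-hand side or depends on a non-nullable symbol.

{T, Y}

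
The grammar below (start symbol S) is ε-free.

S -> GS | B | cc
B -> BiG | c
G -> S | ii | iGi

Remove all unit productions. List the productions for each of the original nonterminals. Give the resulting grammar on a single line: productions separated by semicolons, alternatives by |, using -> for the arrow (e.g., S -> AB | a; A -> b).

Unit productions: G->S, S->B.
Unit pairs (A ⇒* B via units): (G,B), (G,S), (S,B).
S: inherits non-unit rules of {B, S} → BiG | GS | c | cc.
B: inherits non-unit rules of {B} → BiG | c.
G: inherits non-unit rules of {B, G, S} → BiG | GS | c | cc | iGi | ii.

S -> c | GS | cc | BiG; B -> c | BiG; G -> c | GS | cc | ii | BiG | iGi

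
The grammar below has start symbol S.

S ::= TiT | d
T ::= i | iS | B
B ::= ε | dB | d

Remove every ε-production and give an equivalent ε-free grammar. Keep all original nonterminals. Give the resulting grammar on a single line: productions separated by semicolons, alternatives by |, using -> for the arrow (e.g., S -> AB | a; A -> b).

Nullable set: {B, T}.
S -> TiT: T, T nullable, giving Ti | TiT | i | iT.
Drop B -> ε.
B -> dB: B nullable, giving d | dB.
T -> B: B nullable, giving B.
Unchanged (no nullable symbols): S -> d; B -> d; T -> i; T -> iS.

S -> d | i | Ti | iT | TiT; B -> d | dB; T -> B | i | iS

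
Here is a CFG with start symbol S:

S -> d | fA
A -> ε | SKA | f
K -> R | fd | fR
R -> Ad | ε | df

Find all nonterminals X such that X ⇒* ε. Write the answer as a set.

Directly nullable (have an ε-rule): {A, R}.
K is nullable via K -> R (every symbol on the right is already known nullable).
Not nullable: S — each has a terminal in every rule's right-hand side or depends on a non-nullable symbol.

{A, K, R}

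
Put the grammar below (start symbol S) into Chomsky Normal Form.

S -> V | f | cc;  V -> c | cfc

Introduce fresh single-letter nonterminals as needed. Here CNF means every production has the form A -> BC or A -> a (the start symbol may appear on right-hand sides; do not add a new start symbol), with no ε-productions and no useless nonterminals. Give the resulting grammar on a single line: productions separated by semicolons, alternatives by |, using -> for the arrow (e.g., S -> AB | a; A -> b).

S -> c | f | AA | AC; A -> c; B -> f; C -> BA

No ε-productions.
After unit-elimination: S -> c | f | cc | cfc; V -> c | cfc.
TERM: introduce A -> c, B -> f and substitute in every rule of length ≥2.
BIN: S -> ABA becomes S -> AC, C -> BA; V -> ABA becomes V -> AD, D -> BA.
Drop unreachable/unproductive: V.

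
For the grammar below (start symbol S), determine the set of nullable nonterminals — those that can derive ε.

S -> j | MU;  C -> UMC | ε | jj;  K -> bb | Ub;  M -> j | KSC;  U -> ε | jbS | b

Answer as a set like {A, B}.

Directly nullable (have an ε-rule): {C, U}.
Not nullable: K, M, S — each has a terminal in every rule's right-hand side or depends on a non-nullable symbol.

{C, U}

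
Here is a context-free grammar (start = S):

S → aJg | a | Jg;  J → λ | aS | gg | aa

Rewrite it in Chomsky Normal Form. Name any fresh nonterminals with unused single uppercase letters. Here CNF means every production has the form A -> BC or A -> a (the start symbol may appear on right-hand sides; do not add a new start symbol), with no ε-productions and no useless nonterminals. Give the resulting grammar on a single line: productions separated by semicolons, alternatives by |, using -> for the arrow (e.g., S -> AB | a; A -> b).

Nullable: {J}; after ε-elimination: S -> a | g | Jg | ag | aJg; J -> aS | aa | gg.
No unit productions to eliminate.
TERM: introduce A -> a, B -> g and substitute in every rule of length ≥2.
BIN: S -> AJB becomes S -> AC, C -> JB.

S -> a | g | AB | AC | JB; A -> a; B -> g; C -> JB; J -> AA | AS | BB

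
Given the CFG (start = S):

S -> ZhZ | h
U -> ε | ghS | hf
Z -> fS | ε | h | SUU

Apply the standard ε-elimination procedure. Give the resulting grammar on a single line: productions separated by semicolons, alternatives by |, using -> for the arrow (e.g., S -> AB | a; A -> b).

Nullable set: {U, Z}.
S -> ZhZ: Z, Z nullable, giving Zh | ZhZ | h | hZ.
Drop U -> ε.
Drop Z -> ε.
Z -> SUU: U, U nullable, giving S | SU | SUU.
Unchanged (no nullable symbols): S -> h; U -> ghS; U -> hf; Z -> fS; Z -> h.

S -> h | Zh | hZ | ZhZ; U -> hf | ghS; Z -> S | h | SU | fS | SUU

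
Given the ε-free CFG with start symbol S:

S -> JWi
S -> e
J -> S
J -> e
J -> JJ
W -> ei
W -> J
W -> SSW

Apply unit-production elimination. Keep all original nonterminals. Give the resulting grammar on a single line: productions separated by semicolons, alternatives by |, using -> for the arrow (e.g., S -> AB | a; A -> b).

Unit productions: J->S, W->J.
Unit pairs (A ⇒* B via units): (J,S), (W,J), (W,S).
S: inherits non-unit rules of {S} → JWi | e.
J: inherits non-unit rules of {J, S} → JJ | JWi | e.
W: inherits non-unit rules of {J, S, W} → JJ | JWi | SSW | e | ei.

S -> e | JWi; J -> e | JJ | JWi; W -> e | JJ | ei | JWi | SSW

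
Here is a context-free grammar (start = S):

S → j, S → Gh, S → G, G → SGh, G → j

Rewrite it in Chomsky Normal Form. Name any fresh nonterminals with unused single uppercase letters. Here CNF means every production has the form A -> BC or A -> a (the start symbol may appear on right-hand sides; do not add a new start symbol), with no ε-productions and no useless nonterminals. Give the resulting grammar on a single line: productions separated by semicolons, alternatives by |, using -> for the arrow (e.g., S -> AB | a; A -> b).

No ε-productions.
After unit-elimination: S -> j | Gh | SGh; G -> j | SGh.
TERM: introduce A -> h and substitute in every rule of length ≥2.
BIN: G -> SGA becomes G -> SB, B -> GA; S -> SGA becomes S -> SC, C -> GA.

S -> j | GA | SC; A -> h; B -> GA; C -> GA; G -> j | SB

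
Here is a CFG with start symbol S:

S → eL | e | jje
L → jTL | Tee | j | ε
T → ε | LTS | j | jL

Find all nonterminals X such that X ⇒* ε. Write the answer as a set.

Directly nullable (have an ε-rule): {L, T}.
Not nullable: S — each has a terminal in every rule's right-hand side or depends on a non-nullable symbol.

{L, T}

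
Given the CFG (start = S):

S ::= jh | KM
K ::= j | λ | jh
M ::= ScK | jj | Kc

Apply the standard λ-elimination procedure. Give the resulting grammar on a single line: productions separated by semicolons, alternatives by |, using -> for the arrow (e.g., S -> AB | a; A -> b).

S -> M | KM | jh; K -> j | jh; M -> c | Kc | Sc | jj | ScK

Nullable set: {K}.
S -> KM: K nullable, giving KM | M.
Drop K -> λ.
M -> Kc: K nullable, giving Kc | c.
M -> ScK: K nullable, giving Sc | ScK.
Unchanged (no nullable symbols): S -> jh; K -> j; K -> jh; M -> jj.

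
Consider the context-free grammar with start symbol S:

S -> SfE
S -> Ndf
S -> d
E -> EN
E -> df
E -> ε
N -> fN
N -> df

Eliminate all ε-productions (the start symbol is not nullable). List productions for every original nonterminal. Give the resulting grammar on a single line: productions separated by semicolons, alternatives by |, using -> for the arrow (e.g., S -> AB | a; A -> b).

S -> d | Sf | Ndf | SfE; E -> N | EN | df; N -> df | fN

Nullable set: {E}.
S -> SfE: E nullable, giving Sf | SfE.
Drop E -> ε.
E -> EN: E nullable, giving EN | N.
Unchanged (no nullable symbols): S -> Ndf; S -> d; E -> df; N -> df; N -> fN.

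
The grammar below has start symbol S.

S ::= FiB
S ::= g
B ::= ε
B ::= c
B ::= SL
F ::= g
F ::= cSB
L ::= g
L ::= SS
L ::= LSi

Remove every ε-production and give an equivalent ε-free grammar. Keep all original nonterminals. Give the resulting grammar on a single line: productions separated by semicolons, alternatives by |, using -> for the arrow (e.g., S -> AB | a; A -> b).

S -> g | Fi | FiB; B -> c | SL; F -> g | cS | cSB; L -> g | SS | LSi

Nullable set: {B}.
S -> FiB: B nullable, giving Fi | FiB.
Drop B -> ε.
F -> cSB: B nullable, giving cS | cSB.
Unchanged (no nullable symbols): S -> g; B -> SL; B -> c; F -> g; L -> LSi; L -> SS; L -> g.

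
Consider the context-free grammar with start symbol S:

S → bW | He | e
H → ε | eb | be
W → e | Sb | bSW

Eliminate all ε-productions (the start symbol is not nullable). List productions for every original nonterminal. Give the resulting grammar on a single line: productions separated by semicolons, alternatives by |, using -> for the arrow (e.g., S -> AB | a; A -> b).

S -> e | He | bW; H -> be | eb; W -> e | Sb | bSW

Nullable set: {H}.
S -> He: H nullable, giving He | e.
Drop H -> ε.
Unchanged (no nullable symbols): S -> bW; S -> e; H -> be; H -> eb; W -> Sb; W -> bSW; W -> e.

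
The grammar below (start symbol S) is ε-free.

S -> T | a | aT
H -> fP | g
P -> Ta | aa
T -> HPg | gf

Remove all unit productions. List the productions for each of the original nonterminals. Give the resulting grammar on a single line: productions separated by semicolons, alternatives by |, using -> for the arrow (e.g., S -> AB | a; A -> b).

S -> a | aT | gf | HPg; H -> g | fP; P -> Ta | aa; T -> gf | HPg

Unit productions: S->T.
Unit pairs (A ⇒* B via units): (S,T).
S: inherits non-unit rules of {S, T} → HPg | a | aT | gf.
H: inherits non-unit rules of {H} → fP | g.
P: inherits non-unit rules of {P} → Ta | aa.
T: inherits non-unit rules of {T} → HPg | gf.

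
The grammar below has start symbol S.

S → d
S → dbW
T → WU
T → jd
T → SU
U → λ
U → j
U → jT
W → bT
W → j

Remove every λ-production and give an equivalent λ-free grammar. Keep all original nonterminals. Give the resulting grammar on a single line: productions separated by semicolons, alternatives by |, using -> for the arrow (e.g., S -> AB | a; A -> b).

S -> d | dbW; T -> S | W | SU | WU | jd; U -> j | jT; W -> j | bT

Nullable set: {U}.
T -> SU: U nullable, giving S | SU.
T -> WU: U nullable, giving W | WU.
Drop U -> λ.
Unchanged (no nullable symbols): S -> d; S -> dbW; T -> jd; U -> j; U -> jT; W -> bT; W -> j.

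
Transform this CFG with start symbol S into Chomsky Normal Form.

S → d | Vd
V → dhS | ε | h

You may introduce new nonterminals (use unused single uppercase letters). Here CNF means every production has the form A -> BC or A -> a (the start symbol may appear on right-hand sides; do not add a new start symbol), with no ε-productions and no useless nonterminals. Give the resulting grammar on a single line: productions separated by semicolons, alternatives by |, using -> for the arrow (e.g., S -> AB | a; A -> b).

Nullable: {V}; after ε-elimination: S -> d | Vd; V -> h | dhS.
No unit productions to eliminate.
TERM: introduce A -> d, B -> h and substitute in every rule of length ≥2.
BIN: V -> ABS becomes V -> AC, C -> BS.

S -> d | VA; A -> d; B -> h; C -> BS; V -> h | AC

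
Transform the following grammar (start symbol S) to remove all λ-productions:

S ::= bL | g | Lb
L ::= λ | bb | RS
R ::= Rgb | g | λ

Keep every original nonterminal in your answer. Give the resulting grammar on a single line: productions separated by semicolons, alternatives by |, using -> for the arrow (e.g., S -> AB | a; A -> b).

S -> b | g | Lb | bL; L -> S | RS | bb; R -> g | gb | Rgb

Nullable set: {L, R}.
S -> Lb: L nullable, giving Lb | b.
S -> bL: L nullable, giving b | bL.
Drop L -> λ.
L -> RS: R nullable, giving RS | S.
Drop R -> λ.
R -> Rgb: R nullable, giving Rgb | gb.
Unchanged (no nullable symbols): S -> g; L -> bb; R -> g.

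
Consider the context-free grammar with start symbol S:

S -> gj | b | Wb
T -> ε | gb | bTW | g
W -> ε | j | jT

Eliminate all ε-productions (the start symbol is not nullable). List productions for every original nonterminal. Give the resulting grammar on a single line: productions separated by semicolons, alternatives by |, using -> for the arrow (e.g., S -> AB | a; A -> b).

Nullable set: {T, W}.
S -> Wb: W nullable, giving Wb | b.
Drop T -> ε.
T -> bTW: T, W nullable, giving b | bT | bTW | bW.
Drop W -> ε.
W -> jT: T nullable, giving j | jT.
Unchanged (no nullable symbols): S -> b; S -> gj; T -> g; T -> gb; W -> j.

S -> b | Wb | gj; T -> b | g | bT | bW | gb | bTW; W -> j | jT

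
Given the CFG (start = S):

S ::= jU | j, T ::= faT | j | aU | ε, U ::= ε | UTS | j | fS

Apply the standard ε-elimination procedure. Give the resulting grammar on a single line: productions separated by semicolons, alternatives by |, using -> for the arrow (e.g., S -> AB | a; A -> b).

S -> j | jU; T -> a | j | aU | fa | faT; U -> S | j | TS | US | fS | UTS

Nullable set: {T, U}.
S -> jU: U nullable, giving j | jU.
Drop T -> ε.
T -> aU: U nullable, giving a | aU.
T -> faT: T nullable, giving fa | faT.
Drop U -> ε.
U -> UTS: U, T nullable, giving S | TS | US | UTS.
Unchanged (no nullable symbols): S -> j; T -> j; U -> fS; U -> j.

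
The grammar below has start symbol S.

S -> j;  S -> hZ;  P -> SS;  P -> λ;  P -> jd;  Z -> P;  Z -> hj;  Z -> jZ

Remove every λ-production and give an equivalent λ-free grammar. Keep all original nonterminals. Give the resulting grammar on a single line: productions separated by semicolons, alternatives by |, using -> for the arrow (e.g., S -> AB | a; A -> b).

S -> h | j | hZ; P -> SS | jd; Z -> P | j | hj | jZ

Nullable set: {P, Z}.
S -> hZ: Z nullable, giving h | hZ.
Drop P -> λ.
Z -> P: P nullable, giving P.
Z -> jZ: Z nullable, giving j | jZ.
Unchanged (no nullable symbols): S -> j; P -> SS; P -> jd; Z -> hj.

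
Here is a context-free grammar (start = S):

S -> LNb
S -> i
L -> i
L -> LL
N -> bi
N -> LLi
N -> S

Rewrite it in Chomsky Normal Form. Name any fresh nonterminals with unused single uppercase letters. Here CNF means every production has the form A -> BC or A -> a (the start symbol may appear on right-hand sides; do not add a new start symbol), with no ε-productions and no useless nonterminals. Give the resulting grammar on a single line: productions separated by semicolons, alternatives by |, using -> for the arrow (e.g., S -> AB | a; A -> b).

No ε-productions.
After unit-elimination: S -> i | LNb; L -> i | LL; N -> i | bi | LLi | LNb.
TERM: introduce B -> b, A -> i and substitute in every rule of length ≥2.
BIN: N -> LLA becomes N -> LC, C -> LA; N -> LNB becomes N -> LD, D -> NB; S -> LNB becomes S -> LE, E -> NB.

S -> i | LE; A -> i; B -> b; C -> LA; D -> NB; E -> NB; L -> i | LL; N -> i | BA | LC | LD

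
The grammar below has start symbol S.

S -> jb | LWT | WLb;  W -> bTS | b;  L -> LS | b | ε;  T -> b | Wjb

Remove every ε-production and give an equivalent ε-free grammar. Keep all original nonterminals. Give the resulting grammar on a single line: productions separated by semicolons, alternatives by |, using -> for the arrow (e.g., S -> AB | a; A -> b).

Nullable set: {L}.
S -> LWT: L nullable, giving LWT | WT.
S -> WLb: L nullable, giving WLb | Wb.
Drop L -> ε.
L -> LS: L nullable, giving LS | S.
Unchanged (no nullable symbols): S -> jb; L -> b; T -> Wjb; T -> b; W -> b; W -> bTS.

S -> WT | Wb | jb | LWT | WLb; L -> S | b | LS; T -> b | Wjb; W -> b | bTS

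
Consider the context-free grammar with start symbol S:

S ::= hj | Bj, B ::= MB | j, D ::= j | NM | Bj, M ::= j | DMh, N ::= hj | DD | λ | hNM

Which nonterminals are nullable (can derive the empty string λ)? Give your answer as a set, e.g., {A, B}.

{N}

Directly nullable (have an ε-rule): {N}.
Not nullable: B, D, M, S — each has a terminal in every rule's right-hand side or depends on a non-nullable symbol.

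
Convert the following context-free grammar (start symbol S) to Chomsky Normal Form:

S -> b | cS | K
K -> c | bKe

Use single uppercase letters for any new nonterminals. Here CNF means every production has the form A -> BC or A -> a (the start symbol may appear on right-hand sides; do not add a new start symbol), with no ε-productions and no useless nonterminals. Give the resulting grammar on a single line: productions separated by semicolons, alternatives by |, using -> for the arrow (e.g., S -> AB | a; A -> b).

S -> b | c | AE | CS; A -> b; B -> e; C -> c; D -> KB; E -> KB; K -> c | AD

No ε-productions.
After unit-elimination: S -> b | c | cS | bKe; K -> c | bKe.
TERM: introduce A -> b, C -> c, B -> e and substitute in every rule of length ≥2.
BIN: K -> AKB becomes K -> AD, D -> KB; S -> AKB becomes S -> AE, E -> KB.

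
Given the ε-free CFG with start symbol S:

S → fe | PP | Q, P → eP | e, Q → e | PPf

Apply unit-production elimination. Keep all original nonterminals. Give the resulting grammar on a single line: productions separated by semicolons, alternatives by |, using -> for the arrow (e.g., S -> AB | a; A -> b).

Unit productions: S->Q.
Unit pairs (A ⇒* B via units): (S,Q).
S: inherits non-unit rules of {Q, S} → PP | PPf | e | fe.
P: inherits non-unit rules of {P} → e | eP.
Q: inherits non-unit rules of {Q} → PPf | e.

S -> e | PP | fe | PPf; P -> e | eP; Q -> e | PPf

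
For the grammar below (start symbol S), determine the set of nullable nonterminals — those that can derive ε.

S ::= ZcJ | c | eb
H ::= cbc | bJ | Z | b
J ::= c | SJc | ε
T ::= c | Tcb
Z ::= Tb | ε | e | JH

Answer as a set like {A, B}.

Directly nullable (have an ε-rule): {J, Z}.
H is nullable via H -> Z (every symbol on the right is already known nullable).
Not nullable: S, T — each has a terminal in every rule's right-hand side or depends on a non-nullable symbol.

{H, J, Z}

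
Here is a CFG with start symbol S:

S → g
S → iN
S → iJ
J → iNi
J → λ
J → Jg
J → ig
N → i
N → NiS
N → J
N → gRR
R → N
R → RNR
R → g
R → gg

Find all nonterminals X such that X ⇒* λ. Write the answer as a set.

Directly nullable (have an ε-rule): {J}.
N is nullable via N -> J (every symbol on the right is already known nullable).
R is nullable via R -> N (every symbol on the right is already known nullable).
Not nullable: S — each has a terminal in every rule's right-hand side or depends on a non-nullable symbol.

{J, N, R}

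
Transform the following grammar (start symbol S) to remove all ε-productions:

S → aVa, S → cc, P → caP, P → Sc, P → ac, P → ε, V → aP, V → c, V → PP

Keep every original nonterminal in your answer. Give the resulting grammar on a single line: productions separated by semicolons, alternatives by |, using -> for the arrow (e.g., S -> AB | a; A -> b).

S -> aa | cc | aVa; P -> Sc | ac | ca | caP; V -> P | a | c | PP | aP

Nullable set: {P, V}.
S -> aVa: V nullable, giving aVa | aa.
Drop P -> ε.
P -> caP: P nullable, giving ca | caP.
V -> PP: P, P nullable, giving P | PP.
V -> aP: P nullable, giving a | aP.
Unchanged (no nullable symbols): S -> cc; P -> Sc; P -> ac; V -> c.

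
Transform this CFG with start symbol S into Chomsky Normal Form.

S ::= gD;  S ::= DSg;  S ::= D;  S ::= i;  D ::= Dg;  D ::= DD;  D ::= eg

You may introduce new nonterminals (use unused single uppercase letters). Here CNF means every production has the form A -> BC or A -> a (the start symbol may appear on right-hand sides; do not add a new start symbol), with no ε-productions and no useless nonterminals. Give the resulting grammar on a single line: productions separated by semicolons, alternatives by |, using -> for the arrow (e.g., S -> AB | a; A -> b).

No ε-productions.
After unit-elimination: S -> i | DD | Dg | eg | gD | DSg; D -> DD | Dg | eg.
TERM: introduce B -> e, A -> g and substitute in every rule of length ≥2.
BIN: S -> DSA becomes S -> DC, C -> SA.

S -> i | AD | BA | DA | DC | DD; A -> g; B -> e; C -> SA; D -> BA | DA | DD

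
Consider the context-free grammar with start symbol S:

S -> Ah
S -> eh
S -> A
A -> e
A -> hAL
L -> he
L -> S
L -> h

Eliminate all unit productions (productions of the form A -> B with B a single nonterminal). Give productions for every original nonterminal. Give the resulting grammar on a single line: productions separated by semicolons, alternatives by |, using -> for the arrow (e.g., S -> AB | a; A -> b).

S -> e | Ah | eh | hAL; A -> e | hAL; L -> e | h | Ah | eh | he | hAL

Unit productions: L->S, S->A.
Unit pairs (A ⇒* B via units): (L,A), (L,S), (S,A).
S: inherits non-unit rules of {A, S} → Ah | e | eh | hAL.
A: inherits non-unit rules of {A} → e | hAL.
L: inherits non-unit rules of {A, L, S} → Ah | e | eh | h | hAL | he.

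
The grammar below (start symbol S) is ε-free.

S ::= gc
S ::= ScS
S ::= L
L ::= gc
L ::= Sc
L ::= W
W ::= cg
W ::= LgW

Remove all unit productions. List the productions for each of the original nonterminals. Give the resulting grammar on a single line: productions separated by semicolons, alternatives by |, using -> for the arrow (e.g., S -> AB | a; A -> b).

S -> Sc | cg | gc | LgW | ScS; L -> Sc | cg | gc | LgW; W -> cg | LgW

Unit productions: L->W, S->L.
Unit pairs (A ⇒* B via units): (L,W), (S,L), (S,W).
S: inherits non-unit rules of {L, S, W} → LgW | Sc | ScS | cg | gc.
L: inherits non-unit rules of {L, W} → LgW | Sc | cg | gc.
W: inherits non-unit rules of {W} → LgW | cg.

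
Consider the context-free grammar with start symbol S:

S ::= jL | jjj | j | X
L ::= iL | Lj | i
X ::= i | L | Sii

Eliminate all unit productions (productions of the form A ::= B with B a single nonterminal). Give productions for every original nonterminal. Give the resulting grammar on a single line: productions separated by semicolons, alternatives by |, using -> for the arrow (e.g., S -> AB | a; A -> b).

S -> i | j | Lj | iL | jL | Sii | jjj; L -> i | Lj | iL; X -> i | Lj | iL | Sii

Unit productions: S->X, X->L.
Unit pairs (A ⇒* B via units): (S,L), (S,X), (X,L).
S: inherits non-unit rules of {L, S, X} → Lj | Sii | i | iL | j | jL | jjj.
L: inherits non-unit rules of {L} → Lj | i | iL.
X: inherits non-unit rules of {L, X} → Lj | Sii | i | iL.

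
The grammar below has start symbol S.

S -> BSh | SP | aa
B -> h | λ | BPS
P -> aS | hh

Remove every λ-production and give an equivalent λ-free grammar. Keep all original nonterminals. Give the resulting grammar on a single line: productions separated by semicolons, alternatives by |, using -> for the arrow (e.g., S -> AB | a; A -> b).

Nullable set: {B}.
S -> BSh: B nullable, giving BSh | Sh.
Drop B -> λ.
B -> BPS: B nullable, giving BPS | PS.
Unchanged (no nullable symbols): S -> SP; S -> aa; B -> h; P -> aS; P -> hh.

S -> SP | Sh | aa | BSh; B -> h | PS | BPS; P -> aS | hh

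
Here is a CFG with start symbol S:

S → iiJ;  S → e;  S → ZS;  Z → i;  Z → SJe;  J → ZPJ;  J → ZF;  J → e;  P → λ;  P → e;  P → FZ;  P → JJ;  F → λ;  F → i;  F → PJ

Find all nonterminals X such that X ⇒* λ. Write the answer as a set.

{F, P}

Directly nullable (have an ε-rule): {F, P}.
Not nullable: J, S, Z — each has a terminal in every rule's right-hand side or depends on a non-nullable symbol.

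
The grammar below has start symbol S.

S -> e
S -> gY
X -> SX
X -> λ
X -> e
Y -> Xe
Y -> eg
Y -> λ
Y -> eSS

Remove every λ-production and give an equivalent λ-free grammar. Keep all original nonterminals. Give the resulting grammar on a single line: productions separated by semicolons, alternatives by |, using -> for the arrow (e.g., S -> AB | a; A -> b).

Nullable set: {X, Y}.
S -> gY: Y nullable, giving g | gY.
Drop X -> λ.
X -> SX: X nullable, giving S | SX.
Drop Y -> λ.
Y -> Xe: X nullable, giving Xe | e.
Unchanged (no nullable symbols): S -> e; X -> e; Y -> eSS; Y -> eg.

S -> e | g | gY; X -> S | e | SX; Y -> e | Xe | eg | eSS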